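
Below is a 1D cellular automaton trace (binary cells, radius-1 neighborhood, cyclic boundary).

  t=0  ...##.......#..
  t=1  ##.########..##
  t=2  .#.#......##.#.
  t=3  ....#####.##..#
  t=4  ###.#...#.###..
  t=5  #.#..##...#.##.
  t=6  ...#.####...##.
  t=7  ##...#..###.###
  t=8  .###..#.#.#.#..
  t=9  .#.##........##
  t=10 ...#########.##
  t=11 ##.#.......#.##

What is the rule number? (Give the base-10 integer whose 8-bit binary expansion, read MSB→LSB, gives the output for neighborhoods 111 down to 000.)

89

  ###|.  b7=0 t=1,i=0
  ##.|#  b6=1 t=0,i=4
  #.#|.  b5=0 t=1,i=2
  #..|#  b4=1 t=0,i=5
  .##|#  b3=1 t=0,i=3
  .#.|.  b2=0 t=0,i=12
  ..#|.  b1=0 t=0,i=2
  ...|#  b0=1 t=0,i=0
  bits 01011001 = 89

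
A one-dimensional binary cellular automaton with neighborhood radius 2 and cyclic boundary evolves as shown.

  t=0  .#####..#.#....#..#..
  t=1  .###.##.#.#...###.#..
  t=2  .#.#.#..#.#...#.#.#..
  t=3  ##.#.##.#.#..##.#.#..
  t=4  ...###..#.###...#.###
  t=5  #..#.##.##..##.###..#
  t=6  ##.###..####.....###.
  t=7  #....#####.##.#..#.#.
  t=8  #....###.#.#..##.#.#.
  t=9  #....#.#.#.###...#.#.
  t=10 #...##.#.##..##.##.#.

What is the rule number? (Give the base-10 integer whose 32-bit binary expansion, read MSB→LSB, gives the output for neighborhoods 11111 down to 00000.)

  ##### -> #   bit 31 = 1  t=0,i=3
  ####. -> .   bit 30 = 0  t=0,i=4
  ###.# -> #   bit 29 = 1  t=1,i=3
  ###.. -> #   bit 28 = 1  t=0,i=5
  ##.## -> .   bit 27 = 0  t=1,i=4
  ##.#. -> .   bit 26 = 0  t=1,i=7
  ##..# -> #   bit 25 = 1  t=0,i=6
  ##... -> #   bit 24 = 1  t=4,i=0
  #.### -> .   bit 23 = 0  t=4,i=10
  #.##. -> #   bit 22 = 1  t=1,i=5
  #.#.# -> #   bit 21 = 1  t=1,i=8
  #.#.. -> #   bit 20 = 1  t=0,i=10
  #..## -> #   bit 19 = 1  t=3,i=12
  #..#. -> .   bit 18 = 0  t=0,i=7
  #...# -> .   bit 17 = 0  t=0,i=20
  #.... -> .   bit 16 = 0  t=0,i=12
  .#### -> #   bit 15 = 1  t=0,i=2
  .###. -> .   bit 14 = 0  t=1,i=2
  .##.# -> .   bit 13 = 0  t=1,i=6
  .##.. -> #   bit 12 = 1  t=5,i=0
  .#.## -> #   bit 11 = 1  t=3,i=4
  .#.#. -> .   bit 10 = 0  t=0,i=9
  .#..# -> #   bit 9 = 1  t=0,i=16
  .#... -> .   bit 8 = 0  t=0,i=11
  ..### -> #   bit 7 = 1  t=0,i=1
  ..##. -> .   bit 6 = 0  t=3,i=0
  ..#.# -> #   bit 5 = 1  t=0,i=8
  ..#.. -> #   bit 4 = 1  t=0,i=15
  ...## -> .   bit 3 = 0  t=0,i=0
  ...#. -> #   bit 2 = 1  t=0,i=14
  ....# -> .   bit 1 = 0  t=0,i=13
  ..... -> #   bit 0 = 1  t=6,i=14
  bits 10110011011110001001101010110101 = 3011025589

3011025589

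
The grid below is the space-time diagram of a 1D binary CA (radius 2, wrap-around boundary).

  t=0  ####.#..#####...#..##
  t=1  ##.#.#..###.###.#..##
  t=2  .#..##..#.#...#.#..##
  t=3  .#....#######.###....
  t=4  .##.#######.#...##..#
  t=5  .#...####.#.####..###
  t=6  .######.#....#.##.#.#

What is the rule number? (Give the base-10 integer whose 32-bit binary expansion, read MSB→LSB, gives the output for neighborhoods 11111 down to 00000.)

3008791994

  [31] ##### => #  t=0,i=0
  [30] ####. => .  t=0,i=2
  [29] ###.# => #  t=0,i=3
  [28] ###.. => #  t=0,i=12
  [27] ##.## => .  t=1,i=11
  [26] ##.#. => .  t=0,i=4
  [25] ##..# => #  t=2,i=6
  [24] ##... => #  t=0,i=13
  [23] #.### => .  t=1,i=12
  [22] #.##. => #  t=4,i=1
  [21] #.#.# => .  t=1,i=3
  [20] #.#.. => #  t=0,i=5
  [19] #..## => .  t=0,i=7
  [18] #..#. => #  t=2,i=7
  [17] #...# => #  t=0,i=14
  [16] #.... => .  t=3,i=3
  [15] .#### => #  t=0,i=9
  [14] .###. => .  t=1,i=9
  [13] .##.# => .  t=2,i=20
  [12] .##.. => .  t=2,i=5
  [11] .#.## => .  t=4,i=0
  [10] .#.#. => #  t=1,i=4
  [9] .#..# => .  t=0,i=6
  [8] .#... => #  t=2,i=11
  [7] ..### => #  t=0,i=8
  [6] ..##. => .  t=2,i=4
  [5] ..#.# => #  t=2,i=8
  [4] ..#.. => #  t=0,i=16
  [3] ...## => #  t=3,i=5
  [2] ...#. => .  t=0,i=15
  [1] ....# => #  t=3,i=4
  [0] ..... => .  t=3,i=19
  bits 10110011010101101000010110111010 = 3008791994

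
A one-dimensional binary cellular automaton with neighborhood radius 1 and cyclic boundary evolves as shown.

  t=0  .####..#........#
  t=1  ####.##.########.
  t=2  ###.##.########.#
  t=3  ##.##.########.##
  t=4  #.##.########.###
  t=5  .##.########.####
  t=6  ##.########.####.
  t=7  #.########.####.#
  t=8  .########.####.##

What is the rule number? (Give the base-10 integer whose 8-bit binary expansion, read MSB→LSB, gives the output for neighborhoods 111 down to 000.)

187

  ###|#  b7=1 t=0,i=2
  ##.|.  b6=0 t=0,i=4
  #.#|#  b5=1 t=0,i=0
  #..|#  b4=1 t=0,i=5
  .##|#  b3=1 t=0,i=1
  .#.|.  b2=0 t=0,i=7
  ..#|#  b1=1 t=0,i=6
  ...|#  b0=1 t=0,i=9
  bits 10111011 = 187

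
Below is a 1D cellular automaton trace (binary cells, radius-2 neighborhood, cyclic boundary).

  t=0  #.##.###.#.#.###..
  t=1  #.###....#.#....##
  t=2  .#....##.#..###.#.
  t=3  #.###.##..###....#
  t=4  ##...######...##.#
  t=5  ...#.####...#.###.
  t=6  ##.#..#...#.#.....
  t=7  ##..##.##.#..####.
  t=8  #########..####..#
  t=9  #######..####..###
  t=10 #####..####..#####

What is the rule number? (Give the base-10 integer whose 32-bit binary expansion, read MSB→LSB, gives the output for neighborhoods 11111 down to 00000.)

2322576355

  #####|#  b31=1 t=4,i=7
  ####.|.  b30=0 t=4,i=9
  ###.#|.  b29=0 t=0,i=7
  ###..|.  b28=0 t=0,i=15
  ##.##|#  b27=1 t=0,i=4
  ##.#.|.  b26=0 t=0,i=8
  ##..#|#  b25=1 t=0,i=16
  ##...|.  b24=0 t=1,i=5
  #.###|.  b23=0 t=0,i=5
  #.##.|#  b22=1 t=0,i=2
  #.#.#|#  b21=1 t=0,i=9
  #.#..|.  b20=0 t=1,i=11
  #..##|#  b19=1 t=2,i=11
  #..#.|#  b18=1 t=0,i=17
  #...#|#  b17=1 t=4,i=3
  #....|#  b16=1 t=1,i=6
  .####|#  b15=1 t=4,i=6
  .###.|.  b14=0 t=0,i=6
  .##.#|#  b13=1 t=0,i=3
  .##..|#  b12=1 t=3,i=7
  .#.##|.  b11=0 t=0,i=1
  .#.#.|.  b10=0 t=0,i=10
  .#..#|#  b9=1 t=2,i=10
  .#...|#  b8=1 t=1,i=12
  ..###|#  b7=1 t=1,i=16
  ..##.|#  b6=1 t=2,i=6
  ..#.#|#  b5=1 t=0,i=0
  ..#..|.  b4=0 t=2,i=1
  ...##|.  b3=0 t=1,i=15
  ...#.|.  b2=0 t=1,i=8
  ....#|#  b1=1 t=1,i=7
  .....|#  b0=1 t=6,i=15
  bits 10001010011011111011001111100011 = 2322576355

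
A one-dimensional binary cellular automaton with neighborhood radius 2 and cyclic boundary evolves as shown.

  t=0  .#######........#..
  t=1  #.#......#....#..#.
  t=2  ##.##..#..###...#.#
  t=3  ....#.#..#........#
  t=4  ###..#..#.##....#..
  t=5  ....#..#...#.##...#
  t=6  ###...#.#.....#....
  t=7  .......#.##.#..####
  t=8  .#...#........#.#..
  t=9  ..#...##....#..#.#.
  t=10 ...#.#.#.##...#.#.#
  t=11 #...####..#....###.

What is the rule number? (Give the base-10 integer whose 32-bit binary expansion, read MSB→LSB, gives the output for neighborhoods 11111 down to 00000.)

  [31] ##### => .  t=0,i=3
  [30] ####. => .  t=0,i=6
  [29] ###.# => .  t=2,i=1
  [28] ###.. => .  t=0,i=7
  [27] ##.## => .  t=2,i=2
  [26] ##.#. => .  t=7,i=11
  [25] ##..# => .  t=2,i=5
  [24] ##... => .  t=0,i=8
  [23] #.### => #  t=2,i=18
  [22] #.##. => .  t=2,i=3
  [21] #.#.# => #  t=1,i=0
  [20] #.#.. => .  t=1,i=2
  [19] #..## => #  t=2,i=9
  [18] #..#. => #  t=1,i=16
  [17] #...# => .  t=0,i=18
  [16] #.... => #  t=0,i=9
  [15] .#### => #  t=0,i=2
  [14] .###. => .  t=2,i=0
  [13] .##.# => .  t=7,i=10
  [12] .##.. => #  t=2,i=4
  [11] .#.## => .  t=2,i=17
  [10] .#.#. => #  t=1,i=1
  [9] .#..# => .  t=1,i=15
  [8] .#... => #  t=0,i=17
  [7] ..### => .  t=0,i=1
  [6] ..##. => .  t=9,i=6
  [5] ..#.# => .  t=1,i=17
  [4] ..#.. => .  t=0,i=16
  [3] ...## => #  t=0,i=0
  [2] ...#. => .  t=0,i=15
  [1] ....# => #  t=0,i=14
  [0] ..... => .  t=0,i=10
  bits 00000000101011011001010100001010 = 11375882

11375882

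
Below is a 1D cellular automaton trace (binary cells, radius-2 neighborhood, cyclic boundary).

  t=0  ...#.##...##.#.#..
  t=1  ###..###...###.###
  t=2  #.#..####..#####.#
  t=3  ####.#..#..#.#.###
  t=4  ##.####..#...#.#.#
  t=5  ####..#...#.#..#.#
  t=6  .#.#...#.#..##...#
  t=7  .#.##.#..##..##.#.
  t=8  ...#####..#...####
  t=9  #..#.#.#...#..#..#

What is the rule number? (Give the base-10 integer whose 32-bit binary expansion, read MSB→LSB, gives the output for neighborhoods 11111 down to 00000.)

  #####|#  b31=1 t=1,i=0
  ####.|.  b30=0 t=1,i=1
  ###.#|#  b29=1 t=1,i=13
  ###..|#  b28=1 t=1,i=2
  ##.##|#  b27=1 t=1,i=14
  ##.#.|#  b26=1 t=0,i=12
  ##..#|.  b25=0 t=1,i=3
  ##...|#  b24=1 t=0,i=7
  #.###|#  b23=1 t=1,i=15
  #.##.|#  b22=1 t=0,i=5
  #.#.#|#  b21=1 t=0,i=13
  #.#..|#  b20=1 t=0,i=15
  #..##|.  b19=0 t=1,i=4
  #..#.|.  b18=0 t=3,i=7
  #...#|.  b17=0 t=0,i=8
  #....|#  b16=1 t=0,i=17
  .####|.  b15=0 t=1,i=16
  .###.|#  b14=1 t=1,i=6
  .##.#|#  b13=1 t=0,i=11
  .##..|#  b12=1 t=0,i=6
  .#.##|.  b11=0 t=0,i=4
  .#.#.|.  b10=0 t=0,i=14
  .#..#|#  b9=1 t=2,i=3
  .#...|#  b8=1 t=0,i=16
  ..###|#  b7=1 t=1,i=5
  ..##.|.  b6=0 t=0,i=10
  ..#.#|.  b5=0 t=0,i=3
  ..#..|.  b4=0 t=3,i=8
  ...##|.  b3=0 t=0,i=9
  ...#.|#  b2=1 t=0,i=2
  ....#|#  b1=1 t=0,i=1
  .....|#  b0=1 t=0,i=0
  bits 10111101111100010111001110000111 = 3186717575

3186717575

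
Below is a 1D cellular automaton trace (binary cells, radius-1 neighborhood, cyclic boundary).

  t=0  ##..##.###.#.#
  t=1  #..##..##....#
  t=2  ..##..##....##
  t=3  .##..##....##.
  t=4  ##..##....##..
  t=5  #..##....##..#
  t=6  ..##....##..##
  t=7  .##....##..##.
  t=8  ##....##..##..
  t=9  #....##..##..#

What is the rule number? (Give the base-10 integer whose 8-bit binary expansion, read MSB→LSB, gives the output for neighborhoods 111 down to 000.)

138

  ###|#  b7=1 t=0,i=0
  ##.|.  b6=0 t=0,i=1
  #.#|.  b5=0 t=0,i=6
  #..|.  b4=0 t=0,i=2
  .##|#  b3=1 t=0,i=4
  .#.|.  b2=0 t=0,i=11
  ..#|#  b1=1 t=0,i=3
  ...|.  b0=0 t=1,i=10
  bits 10001010 = 138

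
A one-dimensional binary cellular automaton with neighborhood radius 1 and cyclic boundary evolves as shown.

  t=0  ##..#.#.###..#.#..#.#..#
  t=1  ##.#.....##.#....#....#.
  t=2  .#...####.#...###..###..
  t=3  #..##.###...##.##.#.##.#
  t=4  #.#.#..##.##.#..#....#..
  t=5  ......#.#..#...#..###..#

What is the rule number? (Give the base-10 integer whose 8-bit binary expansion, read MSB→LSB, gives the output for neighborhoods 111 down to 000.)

  nb ###: next=#  (t=0,i=0, bit7=1)
  nb ##.: next=#  (t=0,i=1, bit6=1)
  nb #.#: next=.  (t=0,i=5, bit5=0)
  nb #..: next=.  (t=0,i=2, bit4=0)
  nb .##: next=.  (t=0,i=8, bit3=0)
  nb .#.: next=.  (t=0,i=4, bit2=0)
  nb ..#: next=#  (t=0,i=3, bit1=1)
  nb ...: next=#  (t=1,i=5, bit0=1)
  bits 11000011 = 195

195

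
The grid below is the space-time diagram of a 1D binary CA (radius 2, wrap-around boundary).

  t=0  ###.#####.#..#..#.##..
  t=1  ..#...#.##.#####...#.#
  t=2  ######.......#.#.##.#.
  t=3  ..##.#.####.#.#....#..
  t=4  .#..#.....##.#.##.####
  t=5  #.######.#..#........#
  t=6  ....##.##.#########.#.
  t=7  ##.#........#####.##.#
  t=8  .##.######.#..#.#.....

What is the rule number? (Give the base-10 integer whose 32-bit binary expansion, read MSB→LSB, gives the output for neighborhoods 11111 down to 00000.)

  [31] ##### => #  t=0,i=6
  [30] ####. => .  t=0,i=7
  [29] ###.# => #  t=0,i=2
  [28] ###.. => #  t=1,i=15
  [27] ##.## => .  t=0,i=3
  [26] ##.#. => #  t=0,i=9
  [25] ##..# => .  t=0,i=20
  [24] ##... => .  t=1,i=16
  [23] #.### => .  t=0,i=4
  [22] #.##. => .  t=0,i=18
  [21] #.#.# => .  t=2,i=15
  [20] #.#.. => .  t=0,i=10
  [19] #..## => #  t=0,i=21
  [18] #..#. => #  t=0,i=12
  [17] #...# => #  t=1,i=4
  [16] #.... => #  t=2,i=7
  [15] .#### => .  t=0,i=5
  [14] .###. => .  t=0,i=1
  [13] .##.# => .  t=1,i=9
  [12] .##.. => #  t=0,i=19
  [11] .#.## => .  t=0,i=17
  [10] .#.#. => #  t=1,i=20
  [9] .#..# => #  t=0,i=11
  [8] .#... => #  t=1,i=3
  [7] ..### => .  t=0,i=0
  [6] ..##. => .  t=3,i=2
  [5] ..#.# => .  t=0,i=16
  [4] ..#.. => #  t=0,i=13
  [3] ...## => #  t=3,i=1
  [2] ...#. => #  t=1,i=5
  [1] ....# => .  t=2,i=11
  [0] ..... => #  t=2,i=8
  bits 10110100000011110001011100011101 = 3020887837

3020887837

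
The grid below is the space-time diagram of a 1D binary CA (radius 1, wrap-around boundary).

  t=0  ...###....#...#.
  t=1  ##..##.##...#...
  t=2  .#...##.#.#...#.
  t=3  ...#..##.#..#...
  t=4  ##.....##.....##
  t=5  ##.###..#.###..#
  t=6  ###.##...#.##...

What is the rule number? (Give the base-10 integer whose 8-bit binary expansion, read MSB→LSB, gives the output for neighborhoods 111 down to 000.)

  [7] ### => #  t=0,i=4
  [6] ##. => #  t=0,i=5
  [5] #.# => #  t=1,i=6
  [4] #.. => .  t=0,i=6
  [3] .## => .  t=0,i=3
  [2] .#. => .  t=0,i=10
  [1] ..# => .  t=0,i=2
  [0] ... => #  t=0,i=0
  bits 11100001 = 225

225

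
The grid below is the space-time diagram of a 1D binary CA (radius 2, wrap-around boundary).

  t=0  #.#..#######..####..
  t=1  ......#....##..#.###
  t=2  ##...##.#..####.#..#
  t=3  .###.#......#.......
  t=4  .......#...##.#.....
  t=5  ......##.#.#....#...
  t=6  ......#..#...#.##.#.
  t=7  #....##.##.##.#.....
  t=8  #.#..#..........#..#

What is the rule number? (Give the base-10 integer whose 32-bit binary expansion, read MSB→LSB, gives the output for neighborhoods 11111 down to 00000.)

321362004

  #####|.  b31=0 t=0,i=7
  ####.|.  b30=0 t=0,i=10
  ###.#|.  b29=0 t=2,i=14
  ###..|#  b28=1 t=0,i=11
  ##.##|.  b27=0 t=7,i=7
  ##.#.|.  b26=0 t=2,i=7
  ##..#|#  b25=1 t=0,i=12
  ##...|#  b24=1 t=1,i=0
  #.###|.  b23=0 t=1,i=17
  #.##.|.  b22=0 t=6,i=15
  #.#.#|#  b21=1 t=5,i=9
  #.#..|.  b20=0 t=0,i=2
  #..##|.  b19=0 t=0,i=4
  #..#.|#  b18=1 t=0,i=19
  #...#|#  b17=1 t=2,i=3
  #....|#  b16=1 t=1,i=1
  .####|#  b15=1 t=0,i=6
  .###.|.  b14=0 t=1,i=18
  .##.#|.  b13=0 t=2,i=6
  .##..|#  b12=1 t=1,i=12
  .#.##|#  b11=1 t=1,i=16
  .#.#.|.  b10=0 t=0,i=1
  .#..#|.  b9=0 t=0,i=3
  .#...|.  b8=0 t=1,i=7
  ..###|.  b7=0 t=0,i=5
  ..##.|#  b6=1 t=1,i=11
  ..#.#|.  b5=0 t=0,i=0
  ..#..|#  b4=1 t=1,i=6
  ...##|.  b3=0 t=1,i=10
  ...#.|#  b2=1 t=1,i=5
  ....#|.  b1=0 t=1,i=4
  .....|.  b0=0 t=1,i=2
  bits 00010011001001111001100001010100 = 321362004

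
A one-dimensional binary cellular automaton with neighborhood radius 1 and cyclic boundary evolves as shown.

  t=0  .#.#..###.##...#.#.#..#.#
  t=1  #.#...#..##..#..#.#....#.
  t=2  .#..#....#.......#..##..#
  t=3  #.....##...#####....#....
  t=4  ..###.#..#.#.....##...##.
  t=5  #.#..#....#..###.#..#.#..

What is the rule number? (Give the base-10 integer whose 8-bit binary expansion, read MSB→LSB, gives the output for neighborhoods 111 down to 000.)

  nb ###: next=.  (t=0,i=7, bit7=0)
  nb ##.: next=.  (t=0,i=8, bit6=0)
  nb #.#: next=#  (t=0,i=0, bit5=1)
  nb #..: next=.  (t=0,i=4, bit4=0)
  nb .##: next=#  (t=0,i=6, bit3=1)
  nb .#.: next=.  (t=0,i=1, bit2=0)
  nb ..#: next=.  (t=0,i=5, bit1=0)
  nb ...: next=#  (t=0,i=13, bit0=1)
  bits 00101001 = 41

41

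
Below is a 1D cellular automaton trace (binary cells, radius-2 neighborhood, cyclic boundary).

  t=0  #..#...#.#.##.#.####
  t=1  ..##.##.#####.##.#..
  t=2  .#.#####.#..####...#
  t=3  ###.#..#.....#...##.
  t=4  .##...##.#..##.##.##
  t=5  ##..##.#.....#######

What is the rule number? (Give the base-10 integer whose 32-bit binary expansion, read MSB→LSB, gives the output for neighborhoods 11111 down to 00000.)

677899292

  ##### -> .   bit 31 = 0  t=0,i=18
  ####. -> .   bit 30 = 0  t=0,i=19
  ###.# -> #   bit 29 = 1  t=1,i=12
  ###.. -> .   bit 28 = 0  t=0,i=0
  ##.## -> #   bit 27 = 1  t=1,i=4
  ##.#. -> .   bit 26 = 0  t=0,i=13
  ##..# -> .   bit 25 = 0  t=0,i=1
  ##... -> .   bit 24 = 0  t=2,i=16
  #.### -> .   bit 23 = 0  t=0,i=16
  #.##. -> #   bit 22 = 1  t=0,i=11
  #.#.# -> #   bit 21 = 1  t=0,i=9
  #.#.. -> .   bit 20 = 0  t=1,i=17
  #..## -> .   bit 19 = 0  t=2,i=11
  #..#. -> #   bit 18 = 1  t=0,i=2
  #...# -> #   bit 17 = 1  t=0,i=5
  #.... -> #   bit 16 = 1  t=1,i=19
  .#### -> #   bit 15 = 1  t=0,i=17
  .###. -> #   bit 14 = 1  t=3,i=1
  .##.# -> #   bit 13 = 1  t=0,i=12
  .##.. -> .   bit 12 = 0  t=4,i=2
  .#.## -> #   bit 11 = 1  t=0,i=10
  .#.#. -> #   bit 10 = 1  t=0,i=8
  .#..# -> .   bit 9 = 0  t=2,i=10
  .#... -> .   bit 8 = 0  t=0,i=4
  ..### -> .   bit 7 = 0  t=2,i=12
  ..##. -> .   bit 6 = 0  t=1,i=2
  ..#.# -> .   bit 5 = 0  t=0,i=7
  ..#.. -> #   bit 4 = 1  t=0,i=3
  ...## -> #   bit 3 = 1  t=1,i=1
  ...#. -> #   bit 2 = 1  t=0,i=6
  ....# -> .   bit 1 = 0  t=1,i=0
  ..... -> .   bit 0 = 0  t=3,i=10
  bits 00101000011001111110110000011100 = 677899292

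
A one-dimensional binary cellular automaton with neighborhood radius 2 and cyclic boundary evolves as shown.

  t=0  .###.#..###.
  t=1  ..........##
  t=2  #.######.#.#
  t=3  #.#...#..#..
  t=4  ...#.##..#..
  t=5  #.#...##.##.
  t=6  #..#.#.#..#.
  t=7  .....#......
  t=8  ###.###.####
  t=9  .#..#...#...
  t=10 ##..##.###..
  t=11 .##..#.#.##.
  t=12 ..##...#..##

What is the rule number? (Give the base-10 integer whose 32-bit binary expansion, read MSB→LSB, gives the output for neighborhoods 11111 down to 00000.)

  ##### -> .   bit 31 = 0  t=2,i=4
  ####. -> #   bit 30 = 1  t=2,i=6
  ###.# -> .   bit 29 = 0  t=0,i=3
  ###.. -> #   bit 28 = 1  t=0,i=10
  ##.## -> .   bit 27 = 0  t=2,i=1
  ##.#. -> .   bit 26 = 0  t=0,i=4
  ##..# -> #   bit 25 = 1  t=0,i=11
  ##... -> #   bit 24 = 1  t=1,i=0
  #.### -> #   bit 23 = 1  t=2,i=2
  #.##. -> .   bit 22 = 0  t=2,i=11
  #.#.# -> #   bit 21 = 1  t=2,i=9
  #.#.. -> .   bit 20 = 0  t=0,i=5
  #..## -> .   bit 19 = 0  t=0,i=0
  #..#. -> .   bit 18 = 0  t=3,i=8
  #...# -> .   bit 17 = 0  t=3,i=4
  #.... -> .   bit 16 = 0  t=1,i=1
  .#### -> .   bit 15 = 0  t=2,i=3
  .###. -> .   bit 14 = 0  t=0,i=2
  .##.# -> #   bit 13 = 1  t=2,i=0
  .##.. -> #   bit 12 = 1  t=1,i=11
  .#.## -> .   bit 11 = 0  t=2,i=10
  .#.#. -> .   bit 10 = 0  t=3,i=1
  .#..# -> .   bit 9 = 0  t=0,i=6
  .#... -> #   bit 8 = 1  t=3,i=3
  ..### -> .   bit 7 = 0  t=0,i=1
  ..##. -> .   bit 6 = 0  t=1,i=10
  ..#.# -> .   bit 5 = 0  t=3,i=0
  ..#.. -> #   bit 4 = 1  t=3,i=6
  ...## -> #   bit 3 = 1  t=1,i=9
  ...#. -> #   bit 2 = 1  t=3,i=5
  ....# -> .   bit 1 = 0  t=1,i=8
  ..... -> #   bit 0 = 1  t=1,i=2
  bits 01010011101000000011000100011101 = 1403007261

1403007261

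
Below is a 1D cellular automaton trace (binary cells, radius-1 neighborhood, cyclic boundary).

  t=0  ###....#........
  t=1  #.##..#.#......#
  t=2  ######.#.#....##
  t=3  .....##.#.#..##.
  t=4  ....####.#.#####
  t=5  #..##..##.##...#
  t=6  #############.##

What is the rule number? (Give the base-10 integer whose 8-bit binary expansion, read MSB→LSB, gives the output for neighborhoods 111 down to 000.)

  ###|.  b7=0 t=0,i=1
  ##.|#  b6=1 t=0,i=2
  #.#|#  b5=1 t=1,i=1
  #..|#  b4=1 t=0,i=3
  .##|#  b3=1 t=0,i=0
  .#.|.  b2=0 t=0,i=7
  ..#|#  b1=1 t=0,i=6
  ...|.  b0=0 t=0,i=4
  bits 01111010 = 122

122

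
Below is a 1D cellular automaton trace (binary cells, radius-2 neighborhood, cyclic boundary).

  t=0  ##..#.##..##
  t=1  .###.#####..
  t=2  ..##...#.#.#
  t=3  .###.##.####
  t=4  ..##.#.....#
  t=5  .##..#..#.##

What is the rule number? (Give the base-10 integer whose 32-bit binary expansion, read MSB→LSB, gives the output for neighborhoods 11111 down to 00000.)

  #####|#  b31=1 t=1,i=7
  ####.|.  b30=0 t=0,i=0
  ###.#|#  b29=1 t=1,i=3
  ###..|#  b28=1 t=0,i=1
  ##.##|.  b27=0 t=1,i=4
  ##.#.|.  b26=0 t=4,i=4
  ##..#|#  b25=1 t=0,i=2
  ##...|.  b24=0 t=1,i=10
  #.###|.  b23=0 t=1,i=5
  #.##.|#  b22=1 t=0,i=6
  #.#.#|#  b21=1 t=2,i=9
  #.#..|#  b20=1 t=2,i=11
  #..##|#  b19=1 t=0,i=9
  #..#.|#  b18=1 t=0,i=3
  #...#|#  b17=1 t=1,i=11
  #....|.  b16=0 t=4,i=7
  .####|.  b15=0 t=0,i=11
  .###.|#  b14=1 t=1,i=2
  .##.#|.  b13=0 t=3,i=6
  .##..|#  b12=1 t=0,i=7
  .#.##|#  b11=1 t=0,i=5
  .#.#.|#  b10=1 t=2,i=8
  .#..#|.  b9=0 t=2,i=0
  .#...|.  b8=0 t=4,i=6
  ..###|.  b7=0 t=0,i=10
  ..##.|#  b6=1 t=2,i=2
  ..#.#|.  b5=0 t=0,i=4
  ..#..|#  b4=1 t=4,i=11
  ...##|.  b3=0 t=1,i=0
  ...#.|#  b2=1 t=2,i=6
  ....#|.  b1=0 t=4,i=9
  .....|#  b0=1 t=4,i=8
  bits 10110010011111100101110001010101 = 2994625621

2994625621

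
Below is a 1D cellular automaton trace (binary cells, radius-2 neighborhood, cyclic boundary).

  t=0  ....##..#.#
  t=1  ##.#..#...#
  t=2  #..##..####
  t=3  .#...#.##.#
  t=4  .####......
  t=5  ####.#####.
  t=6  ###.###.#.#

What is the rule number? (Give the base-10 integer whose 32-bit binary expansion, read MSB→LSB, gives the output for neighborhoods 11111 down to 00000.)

  ##### -> .   bit 31 = 0  t=2,i=9
  ####. -> #   bit 30 = 1  t=2,i=10
  ###.# -> .   bit 29 = 0  t=1,i=1
  ###.. -> .   bit 28 = 0  t=2,i=0
  ##.## -> #   bit 27 = 1  t=5,i=4
  ##.#. -> .   bit 26 = 0  t=1,i=2
  ##..# -> #   bit 25 = 1  t=0,i=6
  ##... -> #   bit 24 = 1  t=4,i=5
  #.### -> #   bit 23 = 1  t=5,i=0
  #.##. -> .   bit 22 = 0  t=3,i=7
  #.#.# -> .   bit 21 = 0  t=3,i=10
  #.#.. -> #   bit 20 = 1  t=0,i=10
  #..## -> .   bit 19 = 0  t=2,i=2
  #..#. -> .   bit 18 = 0  t=0,i=7
  #...# -> #   bit 17 = 1  t=1,i=8
  #.... -> #   bit 16 = 1  t=0,i=1
  .#### -> #   bit 15 = 1  t=2,i=8
  .###. -> #   bit 14 = 1  t=1,i=0
  .##.# -> .   bit 13 = 0  t=3,i=8
  .##.. -> .   bit 12 = 0  t=0,i=5
  .#.## -> .   bit 11 = 0  t=3,i=6
  .#.#. -> .   bit 10 = 0  t=0,i=9
  .#..# -> #   bit 9 = 1  t=1,i=4
  .#... -> #   bit 8 = 1  t=0,i=0
  ..### -> #   bit 7 = 1  t=1,i=10
  ..##. -> .   bit 6 = 0  t=0,i=4
  ..#.# -> .   bit 5 = 0  t=0,i=8
  ..#.. -> .   bit 4 = 0  t=1,i=6
  ...## -> #   bit 3 = 1  t=0,i=3
  ...#. -> #   bit 2 = 1  t=3,i=4
  ....# -> .   bit 1 = 0  t=0,i=2
  ..... -> #   bit 0 = 1  t=4,i=7
  bits 01001011100100111100001110001101 = 1267975053

1267975053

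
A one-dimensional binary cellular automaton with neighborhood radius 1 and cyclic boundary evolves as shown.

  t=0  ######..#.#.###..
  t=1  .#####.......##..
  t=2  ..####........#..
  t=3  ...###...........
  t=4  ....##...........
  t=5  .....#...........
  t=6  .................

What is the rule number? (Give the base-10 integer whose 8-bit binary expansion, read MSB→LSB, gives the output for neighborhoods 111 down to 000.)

192

  ###|#  b7=1 t=0,i=1
  ##.|#  b6=1 t=0,i=5
  #.#|.  b5=0 t=0,i=9
  #..|.  b4=0 t=0,i=6
  .##|.  b3=0 t=0,i=0
  .#.|.  b2=0 t=0,i=8
  ..#|.  b1=0 t=0,i=7
  ...|.  b0=0 t=1,i=7
  bits 11000000 = 192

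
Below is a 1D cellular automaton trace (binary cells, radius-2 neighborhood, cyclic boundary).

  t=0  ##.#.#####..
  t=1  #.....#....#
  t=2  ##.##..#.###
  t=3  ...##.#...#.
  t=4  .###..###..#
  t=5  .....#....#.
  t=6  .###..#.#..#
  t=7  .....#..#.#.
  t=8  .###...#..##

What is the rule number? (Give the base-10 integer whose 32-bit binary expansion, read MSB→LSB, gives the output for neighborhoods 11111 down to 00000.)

22974795

  nb #####: next=.  (t=0,i=7, bit31=0)
  nb ####.: next=.  (t=0,i=8, bit30=0)
  nb ###.#: next=.  (t=2,i=1, bit29=0)
  nb ###..: next=.  (t=0,i=9, bit28=0)
  nb ##.##: next=.  (t=2,i=2, bit27=0)
  nb ##.#.: next=.  (t=0,i=2, bit26=0)
  nb ##..#: next=.  (t=0,i=10, bit25=0)
  nb ##...: next=#  (t=1,i=1, bit24=1)
  nb #.###: next=.  (t=0,i=5, bit23=0)
  nb #.##.: next=#  (t=2,i=3, bit22=1)
  nb #.#.#: next=.  (t=0,i=3, bit21=0)
  nb #.#..: next=#  (t=3,i=6, bit20=1)
  nb #..##: next=#  (t=0,i=11, bit19=1)
  nb #..#.: next=#  (t=2,i=6, bit18=1)
  nb #...#: next=#  (t=3,i=8, bit17=1)
  nb #....: next=.  (t=1,i=2, bit16=0)
  nb .####: next=#  (t=0,i=6, bit15=1)
  nb .###.: next=.  (t=4,i=2, bit14=0)
  nb .##.#: next=.  (t=0,i=1, bit13=0)
  nb .##..: next=#  (t=1,i=0, bit12=1)
  nb .#.##: next=.  (t=0,i=4, bit11=0)
  nb .#.#.: next=.  (t=6,i=7, bit10=0)
  nb .#..#: next=.  (t=6,i=9, bit9=0)
  nb .#...: next=#  (t=1,i=7, bit8=1)
  nb ..###: next=.  (t=4,i=6, bit7=0)
  nb ..##.: next=#  (t=0,i=0, bit6=1)
  nb ..#.#: next=.  (t=2,i=7, bit5=0)
  nb ..#..: next=.  (t=1,i=6, bit4=0)
  nb ...##: next=#  (t=1,i=10, bit3=1)
  nb ...#.: next=.  (t=1,i=5, bit2=0)
  nb ....#: next=#  (t=1,i=4, bit1=1)
  nb .....: next=#  (t=1,i=3, bit0=1)
  bits 00000001010111101001000101001011 = 22974795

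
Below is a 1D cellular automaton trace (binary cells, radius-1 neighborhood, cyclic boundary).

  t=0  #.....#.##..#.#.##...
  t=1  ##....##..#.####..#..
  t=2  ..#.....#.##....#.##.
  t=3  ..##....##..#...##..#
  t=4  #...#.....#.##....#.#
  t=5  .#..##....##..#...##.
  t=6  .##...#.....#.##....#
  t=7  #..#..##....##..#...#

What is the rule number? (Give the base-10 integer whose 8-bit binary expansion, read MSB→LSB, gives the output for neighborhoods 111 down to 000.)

  nb ###: next=.  (t=1,i=13, bit7=0)
  nb ##.: next=.  (t=0,i=9, bit6=0)
  nb #.#: next=#  (t=0,i=7, bit5=1)
  nb #..: next=#  (t=0,i=1, bit4=1)
  nb .##: next=.  (t=0,i=8, bit3=0)
  nb .#.: next=#  (t=0,i=0, bit2=1)
  nb ..#: next=.  (t=0,i=5, bit1=0)
  nb ...: next=.  (t=0,i=2, bit0=0)
  bits 00110100 = 52

52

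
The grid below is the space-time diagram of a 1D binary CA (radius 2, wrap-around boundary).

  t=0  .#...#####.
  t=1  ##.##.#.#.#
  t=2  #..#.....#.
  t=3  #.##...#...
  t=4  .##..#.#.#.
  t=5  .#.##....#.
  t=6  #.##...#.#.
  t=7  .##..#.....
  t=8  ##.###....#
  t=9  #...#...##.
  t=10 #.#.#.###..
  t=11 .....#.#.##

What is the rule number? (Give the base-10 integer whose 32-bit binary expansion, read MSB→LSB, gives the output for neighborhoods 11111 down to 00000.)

1112983642

  #####|.  b31=0 t=0,i=7
  ####.|#  b30=1 t=0,i=8
  ###.#|.  b29=0 t=1,i=1
  ###..|.  b28=0 t=0,i=9
  ##.##|.  b27=0 t=1,i=2
  ##.#.|.  b26=0 t=1,i=5
  ##..#|#  b25=1 t=0,i=10
  ##...|.  b24=0 t=3,i=4
  #.###|.  b23=0 t=1,i=10
  #.##.|#  b22=1 t=1,i=3
  #.#.#|.  b21=0 t=1,i=6
  #.#..|#  b20=1 t=2,i=0
  #..##|.  b19=0 t=4,i=0
  #..#.|#  b18=1 t=0,i=0
  #...#|#  b17=1 t=0,i=3
  #....|.  b16=0 t=2,i=5
  .####|#  b15=1 t=0,i=6
  .###.|#  b14=1 t=1,i=0
  .##.#|.  b13=0 t=1,i=4
  .##..|.  b12=0 t=3,i=3
  .#.##|#  b11=1 t=1,i=9
  .#.#.|.  b10=0 t=1,i=7
  .#..#|.  b9=0 t=2,i=1
  .#...|.  b8=0 t=0,i=2
  ..###|.  b7=0 t=0,i=5
  ..##.|#  b6=1 t=4,i=1
  ..#.#|.  b5=0 t=2,i=9
  ..#..|#  b4=1 t=0,i=1
  ...##|#  b3=1 t=0,i=4
  ...#.|.  b2=0 t=2,i=8
  ....#|#  b1=1 t=2,i=7
  .....|.  b0=0 t=2,i=6
  bits 01000010010101101100100001011010 = 1112983642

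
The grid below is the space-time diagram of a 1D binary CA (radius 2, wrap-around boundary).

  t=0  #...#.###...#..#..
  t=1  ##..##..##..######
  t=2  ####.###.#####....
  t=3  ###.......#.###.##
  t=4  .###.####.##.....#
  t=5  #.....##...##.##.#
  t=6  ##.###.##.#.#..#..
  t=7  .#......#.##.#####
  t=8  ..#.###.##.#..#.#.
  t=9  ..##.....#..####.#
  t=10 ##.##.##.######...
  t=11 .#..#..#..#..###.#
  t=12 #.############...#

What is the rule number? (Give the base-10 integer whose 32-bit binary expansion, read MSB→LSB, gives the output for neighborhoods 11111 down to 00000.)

1395441595

  #####|.  b31=0 t=1,i=14
  ####.|#  b30=1 t=1,i=0
  ###.#|.  b29=0 t=2,i=3
  ###..|#  b28=1 t=0,i=8
  ##.##|.  b27=0 t=2,i=4
  ##.#.|.  b26=0 t=6,i=9
  ##..#|#  b25=1 t=1,i=2
  ##...|#  b24=1 t=0,i=9
  #.###|.  b23=0 t=0,i=6
  #.##.|.  b22=0 t=4,i=10
  #.#.#|#  b21=1 t=6,i=10
  #.#..|.  b20=0 t=6,i=12
  #..##|#  b19=1 t=1,i=3
  #..#.|#  b18=1 t=0,i=14
  #...#|.  b17=0 t=0,i=2
  #....|.  b16=0 t=2,i=15
  .####|#  b15=1 t=1,i=13
  .###.|.  b14=0 t=0,i=7
  .##.#|#  b13=1 t=5,i=12
  .##..|#  b12=1 t=1,i=5
  .#.##|#  b11=1 t=0,i=5
  .#.#.|#  b10=1 t=6,i=11
  .#..#|#  b9=1 t=0,i=13
  .#...|#  b8=1 t=0,i=1
  ..###|#  b7=1 t=1,i=12
  ..##.|.  b6=0 t=1,i=4
  ..#.#|#  b5=1 t=0,i=4
  ..#..|#  b4=1 t=0,i=0
  ...##|#  b3=1 t=2,i=17
  ...#.|.  b2=0 t=0,i=3
  ....#|#  b1=1 t=2,i=16
  .....|#  b0=1 t=3,i=5
  bits 01010011001011001011111110111011 = 1395441595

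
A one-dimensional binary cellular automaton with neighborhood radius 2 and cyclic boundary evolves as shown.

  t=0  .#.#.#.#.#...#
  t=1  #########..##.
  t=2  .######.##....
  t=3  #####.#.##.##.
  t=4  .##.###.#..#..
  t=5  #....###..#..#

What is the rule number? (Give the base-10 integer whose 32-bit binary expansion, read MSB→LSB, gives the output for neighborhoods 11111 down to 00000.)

  #####|#  b31=1 t=1,i=2
  ####.|.  b30=0 t=1,i=7
  ###.#|#  b29=1 t=2,i=6
  ###..|#  b28=1 t=1,i=8
  ##.##|.  b27=0 t=1,i=13
  ##.#.|#  b26=1 t=3,i=5
  ##..#|#  b25=1 t=1,i=9
  ##...|.  b24=0 t=2,i=10
  #.###|.  b23=0 t=1,i=0
  #.##.|#  b22=1 t=2,i=8
  #.#.#|#  b21=1 t=0,i=1
  #.#..|.  b20=0 t=0,i=9
  #..##|.  b19=0 t=1,i=10
  #..#.|#  b18=1 t=4,i=10
  #...#|#  b17=1 t=0,i=11
  #....|#  b16=1 t=2,i=11
  .####|#  b15=1 t=1,i=1
  .###.|#  b14=1 t=4,i=5
  .##.#|.  b13=0 t=1,i=12
  .##..|#  b12=1 t=2,i=9
  .#.##|.  b11=0 t=3,i=7
  .#.#.|#  b10=1 t=0,i=0
  .#..#|.  b9=0 t=4,i=9
  .#...|.  b8=0 t=0,i=10
  ..###|#  b7=1 t=2,i=1
  ..##.|.  b6=0 t=1,i=11
  ..#.#|.  b5=0 t=0,i=13
  ..#..|.  b4=0 t=4,i=11
  ...##|#  b3=1 t=2,i=0
  ...#.|#  b2=1 t=0,i=12
  ....#|.  b1=0 t=2,i=13
  .....|#  b0=1 t=2,i=12
  bits 10110110011001111101010010001101 = 3060257933

3060257933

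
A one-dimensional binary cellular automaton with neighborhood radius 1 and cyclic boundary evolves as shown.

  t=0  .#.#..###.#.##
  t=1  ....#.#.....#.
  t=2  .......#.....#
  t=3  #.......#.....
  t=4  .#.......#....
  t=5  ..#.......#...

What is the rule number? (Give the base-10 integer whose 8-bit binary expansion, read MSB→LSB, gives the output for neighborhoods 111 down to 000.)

24

  [7] ### => .  t=0,i=7
  [6] ##. => .  t=0,i=8
  [5] #.# => .  t=0,i=0
  [4] #.. => #  t=0,i=4
  [3] .## => #  t=0,i=6
  [2] .#. => .  t=0,i=1
  [1] ..# => .  t=0,i=5
  [0] ... => .  t=1,i=0
  bits 00011000 = 24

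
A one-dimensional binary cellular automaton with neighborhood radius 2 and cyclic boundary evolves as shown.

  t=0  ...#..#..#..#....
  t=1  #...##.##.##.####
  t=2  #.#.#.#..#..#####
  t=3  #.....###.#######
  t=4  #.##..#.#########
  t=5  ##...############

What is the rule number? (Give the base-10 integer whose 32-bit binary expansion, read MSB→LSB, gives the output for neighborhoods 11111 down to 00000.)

4171205601

  nb #####: next=#  (t=1,i=15, bit31=1)
  nb ####.: next=#  (t=1,i=16, bit30=1)
  nb ###.#: next=#  (t=2,i=0, bit29=1)
  nb ###..: next=#  (t=1,i=0, bit28=1)
  nb ##.##: next=#  (t=1,i=6, bit27=1)
  nb ##.#.: next=.  (t=2,i=1, bit26=0)
  nb ##..#: next=.  (t=4,i=4, bit25=0)
  nb ##...: next=.  (t=1,i=1, bit24=0)
  nb #.###: next=#  (t=1,i=13, bit23=1)
  nb #.##.: next=.  (t=1,i=7, bit22=0)
  nb #.#.#: next=.  (t=2,i=2, bit21=0)
  nb #.#..: next=#  (t=2,i=6, bit20=1)
  nb #..##: next=#  (t=2,i=11, bit19=1)
  nb #..#.: next=#  (t=0,i=5, bit18=1)
  nb #...#: next=#  (t=1,i=2, bit17=1)
  nb #....: next=#  (t=0,i=14, bit16=1)
  nb .####: next=#  (t=1,i=14, bit15=1)
  nb .###.: next=.  (t=3,i=7, bit14=0)
  nb .##.#: next=.  (t=1,i=5, bit13=0)
  nb .##..: next=.  (t=4,i=3, bit12=0)
  nb .#.##: next=#  (t=4,i=7, bit11=1)
  nb .#.#.: next=.  (t=2,i=3, bit10=0)
  nb .#..#: next=#  (t=0,i=4, bit9=1)
  nb .#...: next=#  (t=0,i=13, bit8=1)
  nb ..###: next=#  (t=2,i=12, bit7=1)
  nb ..##.: next=#  (t=1,i=4, bit6=1)
  nb ..#.#: next=#  (t=4,i=6, bit5=1)
  nb ..#..: next=.  (t=0,i=3, bit4=0)
  nb ...##: next=.  (t=1,i=3, bit3=0)
  nb ...#.: next=.  (t=0,i=2, bit2=0)
  nb ....#: next=.  (t=0,i=1, bit1=0)
  nb .....: next=#  (t=0,i=0, bit0=1)
  bits 11111000100111111000101111100001 = 4171205601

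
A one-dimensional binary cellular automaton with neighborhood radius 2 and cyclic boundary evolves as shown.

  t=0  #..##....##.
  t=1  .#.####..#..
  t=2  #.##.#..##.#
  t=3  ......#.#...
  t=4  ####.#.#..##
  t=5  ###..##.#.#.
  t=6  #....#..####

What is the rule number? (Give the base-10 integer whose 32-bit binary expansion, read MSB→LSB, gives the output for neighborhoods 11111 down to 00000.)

  [31] ##### => #  t=4,i=0
  [30] ####. => #  t=1,i=5
  [29] ###.# => .  t=4,i=3
  [28] ###.. => .  t=1,i=6
  [27] ##.## => .  t=2,i=1
  [26] ##.#. => .  t=0,i=11
  [25] ##..# => .  t=1,i=7
  [24] ##... => #  t=0,i=5
  [23] #.### => #  t=1,i=3
  [22] #.##. => .  t=2,i=2
  [21] #.#.# => #  t=4,i=5
  [20] #.#.. => .  t=0,i=0
  [19] #..## => .  t=0,i=2
  [18] #..#. => #  t=1,i=8
  [17] #...# => #  t=1,i=11
  [16] #.... => #  t=0,i=6
  [15] .#### => .  t=1,i=4
  [14] .###. => .  t=5,i=1
  [13] .##.# => .  t=0,i=10
  [12] .##.. => #  t=0,i=4
  [11] .#.## => #  t=1,i=2
  [10] .#.#. => #  t=3,i=7
  [9] .#..# => #  t=0,i=1
  [8] .#... => .  t=1,i=10
  [7] ..### => #  t=4,i=10
  [6] ..##. => #  t=0,i=3
  [5] ..#.# => .  t=1,i=1
  [4] ..#.. => #  t=1,i=9
  [3] ...## => .  t=0,i=8
  [2] ...#. => #  t=1,i=0
  [1] ....# => .  t=0,i=7
  [0] ..... => #  t=3,i=0
  bits 11000001101001110001111011010101 = 3248955093

3248955093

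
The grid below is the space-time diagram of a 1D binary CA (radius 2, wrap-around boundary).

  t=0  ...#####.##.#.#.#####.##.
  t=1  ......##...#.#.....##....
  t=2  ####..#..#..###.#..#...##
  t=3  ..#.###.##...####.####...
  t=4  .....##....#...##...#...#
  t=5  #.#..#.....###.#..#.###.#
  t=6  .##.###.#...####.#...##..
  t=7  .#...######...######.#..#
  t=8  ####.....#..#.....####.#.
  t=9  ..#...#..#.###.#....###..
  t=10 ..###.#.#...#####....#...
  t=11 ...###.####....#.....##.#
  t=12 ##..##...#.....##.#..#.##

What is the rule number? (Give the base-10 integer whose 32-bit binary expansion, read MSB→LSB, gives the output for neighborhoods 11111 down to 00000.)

  ##### -> .   bit 31 = 0  t=0,i=5
  ####. -> #   bit 30 = 1  t=0,i=6
  ###.# -> #   bit 29 = 1  t=0,i=7
  ###.. -> .   bit 28 = 0  t=2,i=3
  ##.## -> .   bit 27 = 0  t=0,i=8
  ##.#. -> #   bit 26 = 1  t=0,i=11
  ##..# -> #   bit 25 = 1  t=2,i=4
  ##... -> .   bit 24 = 0  t=0,i=24
  #.### -> .   bit 23 = 0  t=0,i=16
  #.##. -> .   bit 22 = 0  t=0,i=9
  #.#.# -> .   bit 21 = 0  t=0,i=12
  #.#.. -> #   bit 20 = 1  t=1,i=13
  #..## -> .   bit 19 = 0  t=2,i=11
  #..#. -> #   bit 18 = 1  t=2,i=5
  #...# -> #   bit 17 = 1  t=1,i=9
  #.... -> .   bit 16 = 0  t=0,i=0
  .#### -> .   bit 15 = 0  t=0,i=4
  .###. -> #   bit 14 = 1  t=2,i=13
  .##.# -> .   bit 13 = 0  t=0,i=10
  .##.. -> .   bit 12 = 0  t=0,i=23
  .#.## -> .   bit 11 = 0  t=0,i=15
  .#.#. -> #   bit 10 = 1  t=0,i=13
  .#..# -> .   bit 9 = 0  t=2,i=7
  .#... -> #   bit 8 = 1  t=1,i=14
  ..### -> .   bit 7 = 0  t=0,i=3
  ..##. -> #   bit 6 = 1  t=1,i=6
  ..#.# -> .   bit 5 = 0  t=1,i=11
  ..#.. -> #   bit 4 = 1  t=2,i=6
  ...## -> .   bit 3 = 0  t=0,i=2
  ...#. -> .   bit 2 = 0  t=1,i=10
  ....# -> .   bit 1 = 0  t=0,i=1
  ..... -> #   bit 0 = 1  t=1,i=0
  bits 01100110000101100100010101010001 = 1712735569

1712735569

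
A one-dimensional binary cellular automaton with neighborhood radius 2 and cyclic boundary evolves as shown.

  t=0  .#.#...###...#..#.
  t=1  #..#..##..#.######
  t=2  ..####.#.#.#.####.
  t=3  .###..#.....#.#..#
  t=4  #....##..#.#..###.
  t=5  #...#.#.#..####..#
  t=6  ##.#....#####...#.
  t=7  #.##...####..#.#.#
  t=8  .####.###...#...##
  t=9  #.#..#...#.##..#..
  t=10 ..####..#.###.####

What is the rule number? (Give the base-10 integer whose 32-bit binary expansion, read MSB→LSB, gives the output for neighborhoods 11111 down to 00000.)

  [31] ##### => #  t=1,i=14
  [30] ####. => .  t=1,i=17
  [29] ###.# => .  t=2,i=5
  [28] ###.. => .  t=0,i=9
  [27] ##.## => #  t=7,i=1
  [26] ##.#. => #  t=2,i=6
  [25] ##..# => .  t=1,i=1
  [24] ##... => #  t=0,i=10
  [23] #.### => .  t=1,i=12
  [22] #.##. => #  t=6,i=0
  [21] #.#.# => .  t=2,i=7
  [20] #.#.. => #  t=0,i=3
  [19] #..## => #  t=1,i=5
  [18] #..#. => #  t=0,i=0
  [17] #...# => .  t=0,i=5
  [16] #.... => .  t=3,i=8
  [15] .#### => #  t=1,i=13
  [14] .###. => .  t=0,i=8
  [13] .##.# => .  t=6,i=1
  [12] .##.. => #  t=1,i=7
  [11] .#.## => #  t=1,i=11
  [10] .#.#. => .  t=0,i=2
  [9] .#..# => #  t=0,i=14
  [8] .#... => .  t=0,i=4
  [7] ..### => #  t=0,i=7
  [6] ..##. => .  t=1,i=6
  [5] ..#.# => .  t=0,i=1
  [4] ..#.. => #  t=0,i=13
  [3] ...## => #  t=0,i=6
  [2] ...#. => #  t=0,i=12
  [1] ....# => .  t=3,i=10
  [0] ..... => #  t=3,i=9
  bits 10001101010111001001101010011101 = 2371656349

2371656349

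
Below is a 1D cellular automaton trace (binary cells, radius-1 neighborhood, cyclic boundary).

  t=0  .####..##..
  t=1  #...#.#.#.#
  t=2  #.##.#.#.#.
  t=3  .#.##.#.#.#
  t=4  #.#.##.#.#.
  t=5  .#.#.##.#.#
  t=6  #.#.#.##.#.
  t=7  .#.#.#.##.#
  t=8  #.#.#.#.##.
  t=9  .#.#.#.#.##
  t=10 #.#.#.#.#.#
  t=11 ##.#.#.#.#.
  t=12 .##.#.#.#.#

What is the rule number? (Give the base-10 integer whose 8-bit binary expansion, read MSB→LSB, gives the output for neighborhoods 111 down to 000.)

  ### -> .   bit 7 = 0  t=0,i=2
  ##. -> #   bit 6 = 1  t=0,i=4
  #.# -> #   bit 5 = 1  t=1,i=5
  #.. -> .   bit 4 = 0  t=0,i=5
  .## -> .   bit 3 = 0  t=0,i=1
  .#. -> .   bit 2 = 0  t=1,i=4
  ..# -> #   bit 1 = 1  t=0,i=0
  ... -> #   bit 0 = 1  t=0,i=10
  bits 01100011 = 99

99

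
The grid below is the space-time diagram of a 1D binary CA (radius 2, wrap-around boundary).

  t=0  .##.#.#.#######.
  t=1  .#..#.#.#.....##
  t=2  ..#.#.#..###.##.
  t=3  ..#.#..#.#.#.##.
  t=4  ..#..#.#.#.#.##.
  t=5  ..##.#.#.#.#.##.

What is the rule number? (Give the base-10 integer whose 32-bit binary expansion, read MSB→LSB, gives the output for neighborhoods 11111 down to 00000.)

853611513

  [31] ##### => .  t=0,i=10
  [30] ####. => .  t=0,i=13
  [29] ###.# => #  t=2,i=11
  [28] ###.. => #  t=0,i=14
  [27] ##.## => .  t=2,i=12
  [26] ##.#. => .  t=0,i=3
  [25] ##..# => #  t=0,i=15
  [24] ##... => .  t=2,i=15
  [23] #.### => #  t=0,i=8
  [22] #.##. => #  t=2,i=13
  [21] #.#.# => #  t=0,i=4
  [20] #.#.. => .  t=1,i=1
  [19] #..## => .  t=0,i=0
  [18] #..#. => .  t=1,i=3
  [17] #...# => .  t=2,i=0
  [16] #.... => #  t=1,i=10
  [15] .#### => .  t=0,i=9
  [14] .###. => .  t=2,i=10
  [13] .##.# => .  t=0,i=2
  [12] .##.. => #  t=2,i=14
  [11] .#.## => .  t=0,i=7
  [10] .#.#. => .  t=0,i=5
  [9] .#..# => #  t=1,i=2
  [8] .#... => #  t=1,i=9
  [7] ..### => #  t=2,i=9
  [6] ..##. => #  t=0,i=1
  [5] ..#.# => #  t=1,i=4
  [4] ..#.. => #  t=4,i=2
  [3] ...## => #  t=1,i=13
  [2] ...#. => .  t=2,i=1
  [1] ....# => .  t=1,i=12
  [0] ..... => #  t=1,i=11
  bits 00110010111000010001001111111001 = 853611513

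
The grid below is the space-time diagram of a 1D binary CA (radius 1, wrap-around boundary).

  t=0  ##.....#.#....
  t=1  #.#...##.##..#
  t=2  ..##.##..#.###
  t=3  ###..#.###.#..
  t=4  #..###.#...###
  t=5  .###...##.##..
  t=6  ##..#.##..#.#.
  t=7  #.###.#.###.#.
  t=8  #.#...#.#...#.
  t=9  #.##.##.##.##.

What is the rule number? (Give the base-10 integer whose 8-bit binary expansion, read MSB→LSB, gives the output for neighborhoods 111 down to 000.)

30

  nb ###: next=.  (t=2,i=12, bit7=0)
  nb ##.: next=.  (t=0,i=1, bit6=0)
  nb #.#: next=.  (t=0,i=8, bit5=0)
  nb #..: next=#  (t=0,i=2, bit4=1)
  nb .##: next=#  (t=0,i=0, bit3=1)
  nb .#.: next=#  (t=0,i=7, bit2=1)
  nb ..#: next=#  (t=0,i=6, bit1=1)
  nb ...: next=.  (t=0,i=3, bit0=0)
  bits 00011110 = 30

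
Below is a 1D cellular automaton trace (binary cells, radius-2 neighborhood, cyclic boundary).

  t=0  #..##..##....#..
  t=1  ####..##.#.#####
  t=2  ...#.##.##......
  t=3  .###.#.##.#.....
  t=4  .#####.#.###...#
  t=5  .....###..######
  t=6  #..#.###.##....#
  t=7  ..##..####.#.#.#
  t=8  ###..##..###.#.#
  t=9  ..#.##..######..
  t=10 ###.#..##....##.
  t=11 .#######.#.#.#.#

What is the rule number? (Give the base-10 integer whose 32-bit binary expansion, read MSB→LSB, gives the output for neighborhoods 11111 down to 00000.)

  [31] ##### => .  t=1,i=0
  [30] ####. => .  t=1,i=2
  [29] ###.# => #  t=3,i=3
  [28] ###.. => #  t=1,i=3
  [27] ##.## => #  t=2,i=7
  [26] ##.#. => #  t=1,i=8
  [25] ##..# => .  t=0,i=5
  [24] ##... => #  t=0,i=9
  [23] #.### => .  t=1,i=11
  [22] #.##. => #  t=2,i=5
  [21] #.#.# => #  t=1,i=9
  [20] #.#.. => #  t=3,i=10
  [19] #..## => #  t=0,i=2
  [18] #..#. => #  t=0,i=15
  [17] #...# => #  t=4,i=13
  [16] #.... => .  t=0,i=10
  [15] .#### => .  t=1,i=12
  [14] .###. => #  t=3,i=2
  [13] .##.# => .  t=1,i=7
  [12] .##.. => .  t=0,i=4
  [11] .#.## => .  t=1,i=10
  [10] .#.#. => .  t=7,i=12
  [9] .#..# => #  t=0,i=1
  [8] .#... => #  t=3,i=11
  [7] ..### => #  t=3,i=1
  [6] ..##. => #  t=0,i=3
  [5] ..#.# => #  t=2,i=3
  [4] ..#.. => #  t=0,i=0
  [3] ...## => .  t=3,i=0
  [2] ...#. => #  t=0,i=12
  [1] ....# => #  t=0,i=11
  [0] ..... => .  t=2,i=0
  bits 00111101011111100100001111110110 = 1031685110

1031685110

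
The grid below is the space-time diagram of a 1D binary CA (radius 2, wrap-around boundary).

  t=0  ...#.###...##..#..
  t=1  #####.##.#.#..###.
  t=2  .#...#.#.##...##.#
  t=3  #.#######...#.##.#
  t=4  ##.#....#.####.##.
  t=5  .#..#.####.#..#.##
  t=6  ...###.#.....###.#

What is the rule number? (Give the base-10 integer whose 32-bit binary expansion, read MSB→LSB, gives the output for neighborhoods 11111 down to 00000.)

  #####|.  b31=0 t=1,i=2
  ####.|.  b30=0 t=1,i=3
  ###.#|.  b29=0 t=1,i=4
  ###..|#  b28=1 t=0,i=7
  ##.##|#  b27=1 t=1,i=5
  ##.#.|.  b26=0 t=1,i=8
  ##..#|.  b25=0 t=0,i=13
  ##...|.  b24=0 t=0,i=8
  #.###|.  b23=0 t=0,i=5
  #.##.|.  b22=0 t=1,i=6
  #.#.#|#  b21=1 t=1,i=9
  #.#..|.  b20=0 t=1,i=11
  #..##|.  b19=0 t=1,i=13
  #..#.|#  b18=1 t=0,i=14
  #...#|#  b17=1 t=0,i=9
  #....|.  b16=0 t=0,i=17
  .####|#  b15=1 t=1,i=1
  .###.|#  b14=1 t=0,i=6
  .##.#|#  b13=1 t=1,i=7
  .##..|.  b12=0 t=0,i=12
  .#.##|#  b11=1 t=0,i=4
  .#.#.|#  b10=1 t=1,i=10
  .#..#|.  b9=0 t=1,i=12
  .#...|#  b8=1 t=0,i=16
  ..###|#  b7=1 t=1,i=14
  ..##.|#  b6=1 t=0,i=11
  ..#.#|#  b5=1 t=0,i=3
  ..#..|#  b4=1 t=0,i=15
  ...##|.  b3=0 t=0,i=10
  ...#.|#  b2=1 t=0,i=2
  ....#|#  b1=1 t=0,i=1
  .....|#  b0=1 t=0,i=0
  bits 00011000001001101110110111110111 = 405204471

405204471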